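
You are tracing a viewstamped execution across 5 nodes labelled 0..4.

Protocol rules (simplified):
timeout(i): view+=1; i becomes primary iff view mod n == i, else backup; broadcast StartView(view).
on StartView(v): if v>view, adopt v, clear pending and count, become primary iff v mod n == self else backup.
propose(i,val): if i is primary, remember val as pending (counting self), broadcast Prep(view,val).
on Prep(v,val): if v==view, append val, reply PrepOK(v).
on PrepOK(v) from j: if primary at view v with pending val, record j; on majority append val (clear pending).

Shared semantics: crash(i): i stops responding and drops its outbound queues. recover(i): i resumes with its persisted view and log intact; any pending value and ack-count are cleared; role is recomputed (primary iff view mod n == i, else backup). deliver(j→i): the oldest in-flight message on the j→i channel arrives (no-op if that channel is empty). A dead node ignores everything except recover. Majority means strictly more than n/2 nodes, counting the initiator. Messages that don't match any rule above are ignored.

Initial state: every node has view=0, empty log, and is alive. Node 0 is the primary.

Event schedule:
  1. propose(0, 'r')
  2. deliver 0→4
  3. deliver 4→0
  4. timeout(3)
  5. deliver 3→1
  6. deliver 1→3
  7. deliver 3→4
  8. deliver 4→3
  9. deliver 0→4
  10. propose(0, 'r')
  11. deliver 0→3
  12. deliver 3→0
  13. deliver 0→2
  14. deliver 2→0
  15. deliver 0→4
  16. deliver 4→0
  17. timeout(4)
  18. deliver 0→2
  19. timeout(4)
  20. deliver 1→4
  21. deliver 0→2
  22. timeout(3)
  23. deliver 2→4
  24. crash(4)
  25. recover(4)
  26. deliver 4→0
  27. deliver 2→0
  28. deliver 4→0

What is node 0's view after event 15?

1

after 1 — propose(0,'r'): ·
after 2 — deliver 0→4: n4:back/v0/[r]
after 3 — deliver 4→0: ·
after 4 — timeout(3): n3:back/v1/[-]
after 5 — deliver 3→1: n1:prim/v1/[-]
after 6 — deliver 1→3: ·
after 7 — deliver 3→4: n4:back/v1/[r]
after 8 — deliver 4→3: ·
after 9 — deliver 0→4: ·
after 10 — propose(0,'r'): ·
after 11 — deliver 0→3: ·
after 12 — deliver 3→0: n0:back/v1/[-]
after 13 — deliver 0→2: n2:back/v0/[r]
after 14 — deliver 2→0: ·
after 15 — deliver 0→4: ·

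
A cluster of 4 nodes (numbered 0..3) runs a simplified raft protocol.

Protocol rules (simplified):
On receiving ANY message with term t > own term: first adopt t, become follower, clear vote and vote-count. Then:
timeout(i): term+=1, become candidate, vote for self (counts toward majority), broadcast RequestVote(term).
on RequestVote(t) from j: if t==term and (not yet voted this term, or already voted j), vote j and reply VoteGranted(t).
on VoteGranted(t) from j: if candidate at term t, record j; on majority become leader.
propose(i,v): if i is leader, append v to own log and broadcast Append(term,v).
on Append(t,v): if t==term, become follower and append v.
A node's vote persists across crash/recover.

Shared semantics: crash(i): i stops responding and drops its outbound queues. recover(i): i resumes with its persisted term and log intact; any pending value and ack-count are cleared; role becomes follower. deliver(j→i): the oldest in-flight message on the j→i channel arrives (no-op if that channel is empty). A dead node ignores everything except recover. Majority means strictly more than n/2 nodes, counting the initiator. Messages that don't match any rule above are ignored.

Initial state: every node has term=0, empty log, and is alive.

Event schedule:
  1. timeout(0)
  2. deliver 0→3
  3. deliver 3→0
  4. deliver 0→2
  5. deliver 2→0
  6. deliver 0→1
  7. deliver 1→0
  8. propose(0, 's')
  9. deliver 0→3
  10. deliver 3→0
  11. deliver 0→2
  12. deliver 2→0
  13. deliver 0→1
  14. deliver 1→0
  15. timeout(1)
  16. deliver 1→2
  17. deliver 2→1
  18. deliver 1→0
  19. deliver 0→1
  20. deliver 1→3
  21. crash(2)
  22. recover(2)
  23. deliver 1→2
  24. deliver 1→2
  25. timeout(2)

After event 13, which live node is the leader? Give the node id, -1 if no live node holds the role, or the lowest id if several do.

0

step 1 timeout(0): 0={cand,t=1,log=-}
step 2 deliver 0→3: 3={foll,t=1,log=-}
step 3 deliver 3→0: —
step 4 deliver 0→2: 2={foll,t=1,log=-}
step 5 deliver 2→0: 0={lead,t=1,log=-}
step 6 deliver 0→1: 1={foll,t=1,log=-}
step 7 deliver 1→0: —
step 8 propose(0,'s'): 0={lead,t=1,log=s}
step 9 deliver 0→3: 3={foll,t=1,log=s}
step 10 deliver 3→0: —
step 11 deliver 0→2: 2={foll,t=1,log=s}
step 12 deliver 2→0: —
step 13 deliver 0→1: 1={foll,t=1,log=s}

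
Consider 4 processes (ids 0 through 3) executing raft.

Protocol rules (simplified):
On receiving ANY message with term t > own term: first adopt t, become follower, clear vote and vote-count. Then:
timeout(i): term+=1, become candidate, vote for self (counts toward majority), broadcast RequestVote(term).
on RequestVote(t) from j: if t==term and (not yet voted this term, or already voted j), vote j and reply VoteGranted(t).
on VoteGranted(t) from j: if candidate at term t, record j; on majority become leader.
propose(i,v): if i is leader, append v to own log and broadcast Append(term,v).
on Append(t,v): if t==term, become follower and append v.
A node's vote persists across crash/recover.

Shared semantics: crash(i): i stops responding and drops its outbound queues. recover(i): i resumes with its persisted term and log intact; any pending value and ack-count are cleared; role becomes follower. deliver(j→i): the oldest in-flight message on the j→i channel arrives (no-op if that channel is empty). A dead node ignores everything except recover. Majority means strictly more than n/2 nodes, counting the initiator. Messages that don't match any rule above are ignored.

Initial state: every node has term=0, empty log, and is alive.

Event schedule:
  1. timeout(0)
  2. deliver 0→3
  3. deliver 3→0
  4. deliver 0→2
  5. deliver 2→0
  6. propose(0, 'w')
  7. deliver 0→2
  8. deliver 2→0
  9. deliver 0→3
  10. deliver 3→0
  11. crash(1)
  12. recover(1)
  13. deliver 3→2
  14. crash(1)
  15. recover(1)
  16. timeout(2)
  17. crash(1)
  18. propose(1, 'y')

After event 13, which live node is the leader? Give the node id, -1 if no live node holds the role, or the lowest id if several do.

0

e1 timeout(0): 0[cand,t=1,-]
e2 deliver 0→3: 3[foll,t=1,-]
e3 deliver 3→0: ·
e4 deliver 0→2: 2[foll,t=1,-]
e5 deliver 2→0: 0[lead,t=1,-]
e6 propose(0,'w'): 0[lead,t=1,w]
e7 deliver 0→2: 2[foll,t=1,w]
e8 deliver 2→0: ·
e9 deliver 0→3: 3[foll,t=1,w]
e10 deliver 3→0: ·
e11 crash(1): 1[✗foll,t=0,-]
e12 recover(1): 1[foll,t=0,-]
e13 deliver 3→2: ·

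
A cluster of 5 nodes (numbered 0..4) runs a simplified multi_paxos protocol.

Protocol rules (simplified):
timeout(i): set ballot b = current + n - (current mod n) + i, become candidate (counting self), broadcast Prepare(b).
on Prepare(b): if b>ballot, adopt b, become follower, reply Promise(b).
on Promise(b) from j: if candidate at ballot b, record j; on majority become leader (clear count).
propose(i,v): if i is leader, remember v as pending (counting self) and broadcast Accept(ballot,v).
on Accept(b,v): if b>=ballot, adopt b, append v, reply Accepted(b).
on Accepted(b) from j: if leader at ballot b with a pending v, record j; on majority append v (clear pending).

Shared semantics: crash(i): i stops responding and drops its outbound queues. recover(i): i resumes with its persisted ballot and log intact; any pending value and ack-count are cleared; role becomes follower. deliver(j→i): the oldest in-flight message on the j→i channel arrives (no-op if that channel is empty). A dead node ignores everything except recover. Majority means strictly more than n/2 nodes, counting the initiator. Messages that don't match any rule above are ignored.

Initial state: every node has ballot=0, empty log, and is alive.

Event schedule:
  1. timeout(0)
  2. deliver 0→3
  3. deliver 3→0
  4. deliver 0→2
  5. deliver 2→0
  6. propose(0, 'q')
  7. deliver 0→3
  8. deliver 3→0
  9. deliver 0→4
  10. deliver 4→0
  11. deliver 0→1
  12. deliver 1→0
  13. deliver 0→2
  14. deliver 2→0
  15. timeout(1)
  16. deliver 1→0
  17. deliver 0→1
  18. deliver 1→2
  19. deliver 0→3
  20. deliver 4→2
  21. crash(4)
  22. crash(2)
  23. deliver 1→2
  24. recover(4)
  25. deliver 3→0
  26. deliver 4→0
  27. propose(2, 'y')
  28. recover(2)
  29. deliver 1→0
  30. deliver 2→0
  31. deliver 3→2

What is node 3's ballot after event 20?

5

1. timeout(0):  <0:cand b5 ->
2. deliver 0→3:  <3:foll b5 ->
3. deliver 3→0:  nop
4. deliver 0→2:  <2:foll b5 ->
5. deliver 2→0:  <0:lead b5 ->
6. propose(0,'q'):  nop
7. deliver 0→3:  <3:foll b5 q>
8. deliver 3→0:  nop
9. deliver 0→4:  <4:foll b5 ->
10. deliver 4→0:  nop
11. deliver 0→1:  <1:foll b5 ->
12. deliver 1→0:  nop
13. deliver 0→2:  <2:foll b5 q>
14. deliver 2→0:  <0:lead b5 q>
15. timeout(1):  <1:cand b11 ->
16. deliver 1→0:  <0:foll b11 q>
17. deliver 0→1:  nop
18. deliver 1→2:  <2:foll b11 q>
19. deliver 0→3:  nop
20. deliver 4→2:  nop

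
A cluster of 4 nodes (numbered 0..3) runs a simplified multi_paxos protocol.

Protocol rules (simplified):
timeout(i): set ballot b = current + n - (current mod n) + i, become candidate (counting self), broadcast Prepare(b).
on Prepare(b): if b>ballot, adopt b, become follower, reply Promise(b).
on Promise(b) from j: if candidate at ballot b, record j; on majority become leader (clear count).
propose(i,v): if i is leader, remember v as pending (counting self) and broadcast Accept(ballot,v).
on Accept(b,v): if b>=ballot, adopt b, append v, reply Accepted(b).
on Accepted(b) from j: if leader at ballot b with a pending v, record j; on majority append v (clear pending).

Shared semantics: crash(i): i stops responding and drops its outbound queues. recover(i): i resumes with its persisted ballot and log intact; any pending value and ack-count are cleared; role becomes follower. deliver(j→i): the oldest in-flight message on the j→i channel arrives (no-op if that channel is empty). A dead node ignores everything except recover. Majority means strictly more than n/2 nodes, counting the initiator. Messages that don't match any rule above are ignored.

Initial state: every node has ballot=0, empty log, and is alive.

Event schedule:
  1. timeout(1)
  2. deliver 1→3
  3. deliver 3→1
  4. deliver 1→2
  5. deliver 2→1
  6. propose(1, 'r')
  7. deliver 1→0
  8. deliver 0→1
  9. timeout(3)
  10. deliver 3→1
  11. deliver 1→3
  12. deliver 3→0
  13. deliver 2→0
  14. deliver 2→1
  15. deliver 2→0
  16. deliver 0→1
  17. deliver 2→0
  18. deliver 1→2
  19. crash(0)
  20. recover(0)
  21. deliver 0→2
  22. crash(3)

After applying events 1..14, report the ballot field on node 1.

1. timeout(1):  <1:cand b5 ->
2. deliver 1→3:  <3:foll b5 ->
3. deliver 3→1:  nop
4. deliver 1→2:  <2:foll b5 ->
5. deliver 2→1:  <1:lead b5 ->
6. propose(1,'r'):  nop
7. deliver 1→0:  <0:foll b5 ->
8. deliver 0→1:  nop
9. timeout(3):  <3:cand b11 ->
10. deliver 3→1:  <1:foll b11 ->
11. deliver 1→3:  nop
12. deliver 3→0:  <0:foll b11 ->
13. deliver 2→0:  nop
14. deliver 2→1:  nop

11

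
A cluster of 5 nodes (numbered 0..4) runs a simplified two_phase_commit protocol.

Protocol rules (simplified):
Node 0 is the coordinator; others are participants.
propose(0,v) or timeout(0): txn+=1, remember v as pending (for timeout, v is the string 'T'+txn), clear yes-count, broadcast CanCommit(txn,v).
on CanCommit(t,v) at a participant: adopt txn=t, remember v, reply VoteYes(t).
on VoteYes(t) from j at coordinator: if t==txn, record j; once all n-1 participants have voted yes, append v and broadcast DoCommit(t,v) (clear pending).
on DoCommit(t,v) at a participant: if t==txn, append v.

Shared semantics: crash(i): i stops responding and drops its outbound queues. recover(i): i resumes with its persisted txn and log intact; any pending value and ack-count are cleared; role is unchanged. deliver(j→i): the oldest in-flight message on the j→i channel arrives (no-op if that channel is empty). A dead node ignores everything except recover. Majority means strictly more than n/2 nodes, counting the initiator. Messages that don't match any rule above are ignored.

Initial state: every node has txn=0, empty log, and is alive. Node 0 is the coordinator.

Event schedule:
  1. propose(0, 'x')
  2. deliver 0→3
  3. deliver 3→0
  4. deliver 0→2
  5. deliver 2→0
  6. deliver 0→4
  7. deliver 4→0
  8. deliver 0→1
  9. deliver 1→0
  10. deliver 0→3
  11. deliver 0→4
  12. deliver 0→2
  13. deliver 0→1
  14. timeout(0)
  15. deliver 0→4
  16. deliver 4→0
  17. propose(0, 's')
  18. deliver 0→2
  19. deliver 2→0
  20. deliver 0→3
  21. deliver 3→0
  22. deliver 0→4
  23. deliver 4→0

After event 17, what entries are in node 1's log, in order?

1. propose(0,'x'):  <0:coor t1 ->
2. deliver 0→3:  <3:part t1 ->
3. deliver 3→0:  nop
4. deliver 0→2:  <2:part t1 ->
5. deliver 2→0:  nop
6. deliver 0→4:  <4:part t1 ->
7. deliver 4→0:  nop
8. deliver 0→1:  <1:part t1 ->
9. deliver 1→0:  <0:coor t1 x>
10. deliver 0→3:  <3:part t1 x>
11. deliver 0→4:  <4:part t1 x>
12. deliver 0→2:  <2:part t1 x>
13. deliver 0→1:  <1:part t1 x>
14. timeout(0):  <0:coor t2 x>
15. deliver 0→4:  <4:part t2 x>
16. deliver 4→0:  nop
17. propose(0,'s'):  <0:coor t3 x>

x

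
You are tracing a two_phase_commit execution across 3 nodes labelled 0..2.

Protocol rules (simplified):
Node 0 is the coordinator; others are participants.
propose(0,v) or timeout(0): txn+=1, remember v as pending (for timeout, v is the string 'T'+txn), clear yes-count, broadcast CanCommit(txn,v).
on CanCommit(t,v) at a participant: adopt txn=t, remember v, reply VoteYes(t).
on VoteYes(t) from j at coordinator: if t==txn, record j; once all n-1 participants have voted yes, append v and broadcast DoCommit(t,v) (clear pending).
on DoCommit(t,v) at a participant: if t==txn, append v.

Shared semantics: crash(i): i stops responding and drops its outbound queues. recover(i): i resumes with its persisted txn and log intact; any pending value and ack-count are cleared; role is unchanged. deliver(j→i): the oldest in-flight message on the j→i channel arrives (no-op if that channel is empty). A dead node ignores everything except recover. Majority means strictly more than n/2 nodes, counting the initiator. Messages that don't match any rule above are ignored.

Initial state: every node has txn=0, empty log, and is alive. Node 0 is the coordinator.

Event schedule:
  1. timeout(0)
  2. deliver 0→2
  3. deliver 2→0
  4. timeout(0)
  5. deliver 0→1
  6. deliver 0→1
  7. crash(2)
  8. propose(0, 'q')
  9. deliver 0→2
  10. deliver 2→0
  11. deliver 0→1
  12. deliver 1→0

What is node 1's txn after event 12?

step 1 timeout(0): 0={coor,t=1,log=-}
step 2 deliver 0→2: 2={part,t=1,log=-}
step 3 deliver 2→0: —
step 4 timeout(0): 0={coor,t=2,log=-}
step 5 deliver 0→1: 1={part,t=1,log=-}
step 6 deliver 0→1: 1={part,t=2,log=-}
step 7 crash(2): 2={✗part,t=1,log=-}
step 8 propose(0,'q'): 0={coor,t=3,log=-}
step 9 deliver 0→2: —
step 10 deliver 2→0: —
step 11 deliver 0→1: 1={part,t=3,log=-}
step 12 deliver 1→0: —

3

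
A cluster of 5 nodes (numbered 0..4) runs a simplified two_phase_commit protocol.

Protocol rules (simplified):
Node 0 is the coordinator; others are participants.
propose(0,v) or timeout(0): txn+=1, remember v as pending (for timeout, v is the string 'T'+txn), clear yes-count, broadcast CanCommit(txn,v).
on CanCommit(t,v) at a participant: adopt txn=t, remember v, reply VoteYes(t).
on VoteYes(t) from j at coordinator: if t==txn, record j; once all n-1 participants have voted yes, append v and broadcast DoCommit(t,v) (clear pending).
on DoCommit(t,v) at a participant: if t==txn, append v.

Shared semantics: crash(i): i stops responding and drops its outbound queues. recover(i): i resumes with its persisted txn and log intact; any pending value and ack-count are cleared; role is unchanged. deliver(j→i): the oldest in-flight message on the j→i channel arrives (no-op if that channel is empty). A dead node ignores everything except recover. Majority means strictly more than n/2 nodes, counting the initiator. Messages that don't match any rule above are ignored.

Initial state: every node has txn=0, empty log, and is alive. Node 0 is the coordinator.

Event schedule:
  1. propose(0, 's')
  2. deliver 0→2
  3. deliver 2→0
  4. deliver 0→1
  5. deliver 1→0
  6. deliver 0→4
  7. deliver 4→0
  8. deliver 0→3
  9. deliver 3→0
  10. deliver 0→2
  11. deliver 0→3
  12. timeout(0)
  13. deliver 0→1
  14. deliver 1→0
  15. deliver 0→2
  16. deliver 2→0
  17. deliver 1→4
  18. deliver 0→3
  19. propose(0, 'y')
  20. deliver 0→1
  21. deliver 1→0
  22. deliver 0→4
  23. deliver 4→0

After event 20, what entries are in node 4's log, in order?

e1 propose(0,'s'): 0[coor,t=1,-]
e2 deliver 0→2: 2[part,t=1,-]
e3 deliver 2→0: ·
e4 deliver 0→1: 1[part,t=1,-]
e5 deliver 1→0: ·
e6 deliver 0→4: 4[part,t=1,-]
e7 deliver 4→0: ·
e8 deliver 0→3: 3[part,t=1,-]
e9 deliver 3→0: 0[coor,t=1,s]
e10 deliver 0→2: 2[part,t=1,s]
e11 deliver 0→3: 3[part,t=1,s]
e12 timeout(0): 0[coor,t=2,s]
e13 deliver 0→1: 1[part,t=1,s]
e14 deliver 1→0: ·
e15 deliver 0→2: 2[part,t=2,s]
e16 deliver 2→0: ·
e17 deliver 1→4: ·
e18 deliver 0→3: 3[part,t=2,s]
e19 propose(0,'y'): 0[coor,t=3,s]
e20 deliver 0→1: 1[part,t=2,s]

empty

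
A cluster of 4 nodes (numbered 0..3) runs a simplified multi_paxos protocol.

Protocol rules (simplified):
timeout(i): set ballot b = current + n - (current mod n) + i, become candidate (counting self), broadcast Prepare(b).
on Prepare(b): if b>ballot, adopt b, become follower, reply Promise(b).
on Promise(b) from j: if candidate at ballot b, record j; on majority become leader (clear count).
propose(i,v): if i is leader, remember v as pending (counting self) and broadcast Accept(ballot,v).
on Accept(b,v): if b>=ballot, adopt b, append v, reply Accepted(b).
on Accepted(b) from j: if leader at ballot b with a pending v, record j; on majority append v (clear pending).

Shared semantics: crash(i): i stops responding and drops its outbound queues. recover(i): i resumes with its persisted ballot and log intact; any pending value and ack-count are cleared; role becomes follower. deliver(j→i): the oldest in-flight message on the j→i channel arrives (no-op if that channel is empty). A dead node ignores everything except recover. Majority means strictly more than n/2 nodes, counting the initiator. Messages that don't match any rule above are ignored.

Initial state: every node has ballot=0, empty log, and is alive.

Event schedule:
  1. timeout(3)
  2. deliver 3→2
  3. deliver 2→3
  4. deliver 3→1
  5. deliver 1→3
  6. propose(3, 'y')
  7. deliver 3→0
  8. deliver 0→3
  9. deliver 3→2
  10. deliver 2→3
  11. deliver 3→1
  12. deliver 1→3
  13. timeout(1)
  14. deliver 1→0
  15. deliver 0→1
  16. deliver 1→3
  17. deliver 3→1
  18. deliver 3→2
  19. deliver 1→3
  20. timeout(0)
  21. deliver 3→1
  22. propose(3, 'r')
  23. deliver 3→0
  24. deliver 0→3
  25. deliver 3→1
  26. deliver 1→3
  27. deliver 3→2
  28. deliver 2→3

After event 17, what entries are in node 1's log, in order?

[1] timeout(3) → N3(cand b7 [-])
[2] deliver 3→2 → N2(foll b7 [-])
[3] deliver 2→3 → ∅
[4] deliver 3→1 → N1(foll b7 [-])
[5] deliver 1→3 → N3(lead b7 [-])
[6] propose(3,'y') → ∅
[7] deliver 3→0 → N0(foll b7 [-])
[8] deliver 0→3 → ∅
[9] deliver 3→2 → N2(foll b7 [y])
[10] deliver 2→3 → ∅
[11] deliver 3→1 → N1(foll b7 [y])
[12] deliver 1→3 → N3(lead b7 [y])
[13] timeout(1) → N1(cand b9 [y])
[14] deliver 1→0 → N0(foll b9 [-])
[15] deliver 0→1 → ∅
[16] deliver 1→3 → N3(foll b9 [y])
[17] deliver 3→1 → N1(lead b9 [y])

y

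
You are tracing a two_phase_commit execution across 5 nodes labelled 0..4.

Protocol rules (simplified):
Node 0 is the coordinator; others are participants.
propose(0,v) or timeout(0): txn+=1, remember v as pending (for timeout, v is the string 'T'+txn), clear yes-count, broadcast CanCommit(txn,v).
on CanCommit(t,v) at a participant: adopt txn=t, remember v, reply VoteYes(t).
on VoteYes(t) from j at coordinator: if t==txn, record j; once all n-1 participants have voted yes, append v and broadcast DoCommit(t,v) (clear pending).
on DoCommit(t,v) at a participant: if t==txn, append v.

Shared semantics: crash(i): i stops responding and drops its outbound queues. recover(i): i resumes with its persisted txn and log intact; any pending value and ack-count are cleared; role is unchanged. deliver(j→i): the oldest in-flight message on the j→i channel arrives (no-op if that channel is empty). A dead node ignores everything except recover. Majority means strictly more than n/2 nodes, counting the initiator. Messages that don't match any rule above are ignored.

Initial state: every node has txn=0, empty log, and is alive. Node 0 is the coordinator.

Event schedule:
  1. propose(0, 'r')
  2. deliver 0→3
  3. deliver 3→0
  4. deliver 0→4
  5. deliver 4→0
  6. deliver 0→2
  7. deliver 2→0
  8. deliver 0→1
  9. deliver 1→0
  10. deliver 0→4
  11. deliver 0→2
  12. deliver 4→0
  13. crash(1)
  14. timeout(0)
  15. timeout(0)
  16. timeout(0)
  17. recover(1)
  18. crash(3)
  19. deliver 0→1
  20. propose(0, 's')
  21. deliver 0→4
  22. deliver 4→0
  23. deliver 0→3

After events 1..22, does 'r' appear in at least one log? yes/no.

yes

step 1 propose(0,'r'): 0={coor,t=1,log=-}
step 2 deliver 0→3: 3={part,t=1,log=-}
step 3 deliver 3→0: —
step 4 deliver 0→4: 4={part,t=1,log=-}
step 5 deliver 4→0: —
step 6 deliver 0→2: 2={part,t=1,log=-}
step 7 deliver 2→0: —
step 8 deliver 0→1: 1={part,t=1,log=-}
step 9 deliver 1→0: 0={coor,t=1,log=r}
step 10 deliver 0→4: 4={part,t=1,log=r}
step 11 deliver 0→2: 2={part,t=1,log=r}
step 12 deliver 4→0: —
step 13 crash(1): 1={✗part,t=1,log=-}
step 14 timeout(0): 0={coor,t=2,log=r}
step 15 timeout(0): 0={coor,t=3,log=r}
step 16 timeout(0): 0={coor,t=4,log=r}
step 17 recover(1): 1={part,t=1,log=-}
step 18 crash(3): 3={✗part,t=1,log=-}
step 19 deliver 0→1: 1={part,t=1,log=r}
step 20 propose(0,'s'): 0={coor,t=5,log=r}
step 21 deliver 0→4: 4={part,t=2,log=r}
step 22 deliver 4→0: —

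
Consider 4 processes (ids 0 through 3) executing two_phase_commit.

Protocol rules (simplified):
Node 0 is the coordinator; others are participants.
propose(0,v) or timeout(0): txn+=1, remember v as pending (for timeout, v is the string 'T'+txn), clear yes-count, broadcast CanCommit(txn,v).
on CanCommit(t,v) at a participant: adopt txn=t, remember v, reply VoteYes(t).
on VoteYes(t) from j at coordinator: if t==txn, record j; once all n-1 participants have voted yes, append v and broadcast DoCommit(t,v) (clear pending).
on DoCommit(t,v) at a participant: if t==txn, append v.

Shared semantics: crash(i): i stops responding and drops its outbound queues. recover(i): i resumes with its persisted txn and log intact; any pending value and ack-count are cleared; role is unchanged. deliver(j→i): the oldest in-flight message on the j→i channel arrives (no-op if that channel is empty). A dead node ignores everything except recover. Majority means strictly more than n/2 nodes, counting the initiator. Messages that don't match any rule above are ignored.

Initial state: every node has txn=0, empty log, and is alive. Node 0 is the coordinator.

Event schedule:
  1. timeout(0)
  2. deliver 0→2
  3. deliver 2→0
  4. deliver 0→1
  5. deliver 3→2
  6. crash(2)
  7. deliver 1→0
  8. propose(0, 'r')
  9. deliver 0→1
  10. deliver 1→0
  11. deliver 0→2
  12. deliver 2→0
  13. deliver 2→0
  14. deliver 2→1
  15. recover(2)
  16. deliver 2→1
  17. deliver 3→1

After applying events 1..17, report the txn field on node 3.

step 1 timeout(0): 0={coor,t=1,log=-}
step 2 deliver 0→2: 2={part,t=1,log=-}
step 3 deliver 2→0: —
step 4 deliver 0→1: 1={part,t=1,log=-}
step 5 deliver 3→2: —
step 6 crash(2): 2={✗part,t=1,log=-}
step 7 deliver 1→0: —
step 8 propose(0,'r'): 0={coor,t=2,log=-}
step 9 deliver 0→1: 1={part,t=2,log=-}
step 10 deliver 1→0: —
step 11 deliver 0→2: —
step 12 deliver 2→0: —
step 13 deliver 2→0: —
step 14 deliver 2→1: —
step 15 recover(2): 2={part,t=1,log=-}
step 16 deliver 2→1: —
step 17 deliver 3→1: —

0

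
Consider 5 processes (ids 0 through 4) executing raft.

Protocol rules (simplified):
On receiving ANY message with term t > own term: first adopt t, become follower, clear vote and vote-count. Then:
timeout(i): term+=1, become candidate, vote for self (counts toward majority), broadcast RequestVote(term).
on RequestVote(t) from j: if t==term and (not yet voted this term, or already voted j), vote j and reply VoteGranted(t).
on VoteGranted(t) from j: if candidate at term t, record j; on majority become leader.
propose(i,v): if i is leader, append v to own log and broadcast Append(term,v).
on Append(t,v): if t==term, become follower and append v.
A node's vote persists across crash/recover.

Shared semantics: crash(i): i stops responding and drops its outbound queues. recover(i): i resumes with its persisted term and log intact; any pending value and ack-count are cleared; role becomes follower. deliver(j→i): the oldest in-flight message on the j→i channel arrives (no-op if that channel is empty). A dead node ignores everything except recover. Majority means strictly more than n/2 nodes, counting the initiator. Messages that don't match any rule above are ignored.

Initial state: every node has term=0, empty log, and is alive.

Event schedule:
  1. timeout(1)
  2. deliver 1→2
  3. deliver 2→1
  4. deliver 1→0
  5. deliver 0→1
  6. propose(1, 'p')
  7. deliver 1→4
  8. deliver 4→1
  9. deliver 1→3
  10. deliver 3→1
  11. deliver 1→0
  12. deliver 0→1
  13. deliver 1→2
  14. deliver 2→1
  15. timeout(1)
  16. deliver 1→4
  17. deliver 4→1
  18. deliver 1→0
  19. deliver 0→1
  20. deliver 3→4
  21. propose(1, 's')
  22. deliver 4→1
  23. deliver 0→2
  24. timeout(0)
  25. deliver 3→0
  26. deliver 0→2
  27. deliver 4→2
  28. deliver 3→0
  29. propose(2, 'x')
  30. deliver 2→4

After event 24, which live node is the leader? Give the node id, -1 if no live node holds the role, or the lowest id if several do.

step 1 timeout(1): 1={cand,t=1,log=-}
step 2 deliver 1→2: 2={foll,t=1,log=-}
step 3 deliver 2→1: —
step 4 deliver 1→0: 0={foll,t=1,log=-}
step 5 deliver 0→1: 1={lead,t=1,log=-}
step 6 propose(1,'p'): 1={lead,t=1,log=p}
step 7 deliver 1→4: 4={foll,t=1,log=-}
step 8 deliver 4→1: —
step 9 deliver 1→3: 3={foll,t=1,log=-}
step 10 deliver 3→1: —
step 11 deliver 1→0: 0={foll,t=1,log=p}
step 12 deliver 0→1: —
step 13 deliver 1→2: 2={foll,t=1,log=p}
step 14 deliver 2→1: —
step 15 timeout(1): 1={cand,t=2,log=p}
step 16 deliver 1→4: 4={foll,t=1,log=p}
step 17 deliver 4→1: —
step 18 deliver 1→0: 0={foll,t=2,log=p}
step 19 deliver 0→1: —
step 20 deliver 3→4: —
step 21 propose(1,'s'): —
step 22 deliver 4→1: —
step 23 deliver 0→2: —
step 24 timeout(0): 0={cand,t=3,log=p}

-1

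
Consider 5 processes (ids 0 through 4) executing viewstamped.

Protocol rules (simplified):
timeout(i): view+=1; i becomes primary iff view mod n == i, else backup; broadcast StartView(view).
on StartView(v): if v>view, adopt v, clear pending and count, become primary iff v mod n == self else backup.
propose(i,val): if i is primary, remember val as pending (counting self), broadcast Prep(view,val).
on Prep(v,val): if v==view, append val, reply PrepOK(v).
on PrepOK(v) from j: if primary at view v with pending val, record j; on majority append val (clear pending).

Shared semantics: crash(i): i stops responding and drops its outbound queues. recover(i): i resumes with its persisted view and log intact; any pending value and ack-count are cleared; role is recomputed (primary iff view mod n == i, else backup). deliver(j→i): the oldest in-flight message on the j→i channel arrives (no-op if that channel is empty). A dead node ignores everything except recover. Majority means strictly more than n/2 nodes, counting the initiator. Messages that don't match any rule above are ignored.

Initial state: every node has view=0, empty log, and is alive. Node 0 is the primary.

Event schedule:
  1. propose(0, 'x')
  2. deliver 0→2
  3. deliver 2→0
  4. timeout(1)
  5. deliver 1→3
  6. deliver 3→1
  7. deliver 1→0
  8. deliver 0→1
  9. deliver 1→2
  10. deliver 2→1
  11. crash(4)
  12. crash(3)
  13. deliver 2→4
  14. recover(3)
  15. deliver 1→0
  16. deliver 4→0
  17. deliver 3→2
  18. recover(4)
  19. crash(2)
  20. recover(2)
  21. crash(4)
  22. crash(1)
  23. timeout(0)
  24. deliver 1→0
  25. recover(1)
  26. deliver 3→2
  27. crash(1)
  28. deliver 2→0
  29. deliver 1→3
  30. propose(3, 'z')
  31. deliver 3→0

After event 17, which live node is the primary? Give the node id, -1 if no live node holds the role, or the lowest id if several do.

1

after 1 — propose(0,'x'): ·
after 2 — deliver 0→2: n2:back/v0/[x]
after 3 — deliver 2→0: ·
after 4 — timeout(1): n1:prim/v1/[-]
after 5 — deliver 1→3: n3:back/v1/[-]
after 6 — deliver 3→1: ·
after 7 — deliver 1→0: n0:back/v1/[-]
after 8 — deliver 0→1: ·
after 9 — deliver 1→2: n2:back/v1/[x]
after 10 — deliver 2→1: ·
after 11 — crash(4): n4:✗back/v0/[-]
after 12 — crash(3): n3:✗back/v1/[-]
after 13 — deliver 2→4: ·
after 14 — recover(3): n3:back/v1/[-]
after 15 — deliver 1→0: ·
after 16 — deliver 4→0: ·
after 17 — deliver 3→2: ·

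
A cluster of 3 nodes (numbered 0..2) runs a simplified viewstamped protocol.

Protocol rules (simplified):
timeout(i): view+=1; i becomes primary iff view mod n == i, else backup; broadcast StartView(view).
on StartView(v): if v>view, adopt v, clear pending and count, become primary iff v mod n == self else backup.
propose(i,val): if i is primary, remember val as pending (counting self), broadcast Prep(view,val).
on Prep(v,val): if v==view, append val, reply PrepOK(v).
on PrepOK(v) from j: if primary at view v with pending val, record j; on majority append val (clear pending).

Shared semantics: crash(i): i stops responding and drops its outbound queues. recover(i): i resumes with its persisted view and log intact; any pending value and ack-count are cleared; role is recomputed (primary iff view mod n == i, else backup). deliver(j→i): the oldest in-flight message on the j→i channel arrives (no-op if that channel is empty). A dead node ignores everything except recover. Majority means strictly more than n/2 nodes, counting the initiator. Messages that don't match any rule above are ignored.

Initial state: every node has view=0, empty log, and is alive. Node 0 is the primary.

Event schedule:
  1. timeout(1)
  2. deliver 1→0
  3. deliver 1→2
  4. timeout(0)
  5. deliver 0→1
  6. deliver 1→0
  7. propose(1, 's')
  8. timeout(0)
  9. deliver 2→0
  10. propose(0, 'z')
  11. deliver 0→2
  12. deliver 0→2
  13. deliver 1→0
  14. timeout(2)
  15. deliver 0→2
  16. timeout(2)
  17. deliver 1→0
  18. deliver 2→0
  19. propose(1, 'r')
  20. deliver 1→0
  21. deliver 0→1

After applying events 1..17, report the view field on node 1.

e1 timeout(1): 1[prim,v=1,-]
e2 deliver 1→0: 0[back,v=1,-]
e3 deliver 1→2: 2[back,v=1,-]
e4 timeout(0): 0[back,v=2,-]
e5 deliver 0→1: 1[back,v=2,-]
e6 deliver 1→0: ·
e7 propose(1,'s'): ·
e8 timeout(0): 0[prim,v=3,-]
e9 deliver 2→0: ·
e10 propose(0,'z'): ·
e11 deliver 0→2: 2[prim,v=2,-]
e12 deliver 0→2: 2[back,v=3,-]
e13 deliver 1→0: ·
e14 timeout(2): 2[back,v=4,-]
e15 deliver 0→2: ·
e16 timeout(2): 2[prim,v=5,-]
e17 deliver 1→0: ·

2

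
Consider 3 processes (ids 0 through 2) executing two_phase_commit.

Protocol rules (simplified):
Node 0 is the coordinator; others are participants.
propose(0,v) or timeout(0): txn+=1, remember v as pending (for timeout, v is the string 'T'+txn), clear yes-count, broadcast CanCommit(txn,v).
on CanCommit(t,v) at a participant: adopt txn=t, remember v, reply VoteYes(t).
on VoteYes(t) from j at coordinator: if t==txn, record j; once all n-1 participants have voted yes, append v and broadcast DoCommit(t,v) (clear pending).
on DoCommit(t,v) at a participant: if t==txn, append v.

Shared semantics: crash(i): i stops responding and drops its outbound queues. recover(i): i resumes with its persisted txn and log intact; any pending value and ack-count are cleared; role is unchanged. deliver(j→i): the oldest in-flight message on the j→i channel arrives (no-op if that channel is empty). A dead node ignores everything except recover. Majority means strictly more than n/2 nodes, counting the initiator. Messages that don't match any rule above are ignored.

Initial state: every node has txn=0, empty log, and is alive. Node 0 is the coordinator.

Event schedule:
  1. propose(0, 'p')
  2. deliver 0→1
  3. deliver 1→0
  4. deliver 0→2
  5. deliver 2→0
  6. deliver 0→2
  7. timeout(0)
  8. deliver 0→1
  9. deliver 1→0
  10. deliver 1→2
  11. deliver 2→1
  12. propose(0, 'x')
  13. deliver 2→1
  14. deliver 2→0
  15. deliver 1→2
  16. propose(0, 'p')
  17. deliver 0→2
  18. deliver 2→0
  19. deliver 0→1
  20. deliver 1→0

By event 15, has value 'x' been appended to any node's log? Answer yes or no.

[1] propose(0,'p') → N0(coor t1 [-])
[2] deliver 0→1 → N1(part t1 [-])
[3] deliver 1→0 → ∅
[4] deliver 0→2 → N2(part t1 [-])
[5] deliver 2→0 → N0(coor t1 [p])
[6] deliver 0→2 → N2(part t1 [p])
[7] timeout(0) → N0(coor t2 [p])
[8] deliver 0→1 → N1(part t1 [p])
[9] deliver 1→0 → ∅
[10] deliver 1→2 → ∅
[11] deliver 2→1 → ∅
[12] propose(0,'x') → N0(coor t3 [p])
[13] deliver 2→1 → ∅
[14] deliver 2→0 → ∅
[15] deliver 1→2 → ∅

no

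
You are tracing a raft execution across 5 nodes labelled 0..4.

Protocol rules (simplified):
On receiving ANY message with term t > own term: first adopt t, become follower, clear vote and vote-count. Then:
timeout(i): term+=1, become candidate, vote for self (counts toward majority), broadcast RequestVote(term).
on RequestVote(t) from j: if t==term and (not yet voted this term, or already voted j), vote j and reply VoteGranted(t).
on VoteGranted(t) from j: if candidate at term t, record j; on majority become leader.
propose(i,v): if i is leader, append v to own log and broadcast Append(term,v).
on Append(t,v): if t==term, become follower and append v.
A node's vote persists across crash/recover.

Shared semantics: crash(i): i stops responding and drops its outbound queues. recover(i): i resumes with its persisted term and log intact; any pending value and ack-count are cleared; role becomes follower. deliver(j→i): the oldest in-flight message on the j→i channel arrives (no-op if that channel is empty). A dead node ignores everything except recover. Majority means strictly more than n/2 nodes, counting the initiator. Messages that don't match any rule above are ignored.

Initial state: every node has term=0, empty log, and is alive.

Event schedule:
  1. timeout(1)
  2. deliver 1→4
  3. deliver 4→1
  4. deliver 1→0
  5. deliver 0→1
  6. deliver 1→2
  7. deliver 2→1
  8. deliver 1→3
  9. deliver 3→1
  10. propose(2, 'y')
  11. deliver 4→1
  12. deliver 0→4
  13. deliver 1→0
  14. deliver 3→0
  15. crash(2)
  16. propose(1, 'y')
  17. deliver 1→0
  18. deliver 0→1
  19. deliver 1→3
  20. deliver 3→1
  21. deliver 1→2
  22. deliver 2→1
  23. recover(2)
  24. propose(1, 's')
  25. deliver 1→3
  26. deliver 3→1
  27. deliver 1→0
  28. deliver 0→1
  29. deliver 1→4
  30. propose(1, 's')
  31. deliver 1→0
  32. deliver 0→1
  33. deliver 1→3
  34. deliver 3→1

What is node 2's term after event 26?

1

after 1 — timeout(1): n1:cand/t1/[-]
after 2 — deliver 1→4: n4:foll/t1/[-]
after 3 — deliver 4→1: ·
after 4 — deliver 1→0: n0:foll/t1/[-]
after 5 — deliver 0→1: n1:lead/t1/[-]
after 6 — deliver 1→2: n2:foll/t1/[-]
after 7 — deliver 2→1: ·
after 8 — deliver 1→3: n3:foll/t1/[-]
after 9 — deliver 3→1: ·
after 10 — propose(2,'y'): ·
after 11 — deliver 4→1: ·
after 12 — deliver 0→4: ·
after 13 — deliver 1→0: ·
after 14 — deliver 3→0: ·
after 15 — crash(2): n2:✗foll/t1/[-]
after 16 — propose(1,'y'): n1:lead/t1/[y]
after 17 — deliver 1→0: n0:foll/t1/[y]
after 18 — deliver 0→1: ·
after 19 — deliver 1→3: n3:foll/t1/[y]
after 20 — deliver 3→1: ·
after 21 — deliver 1→2: ·
after 22 — deliver 2→1: ·
after 23 — recover(2): n2:foll/t1/[-]
after 24 — propose(1,'s'): n1:lead/t1/[y,s]
after 25 — deliver 1→3: n3:foll/t1/[y,s]
after 26 — deliver 3→1: ·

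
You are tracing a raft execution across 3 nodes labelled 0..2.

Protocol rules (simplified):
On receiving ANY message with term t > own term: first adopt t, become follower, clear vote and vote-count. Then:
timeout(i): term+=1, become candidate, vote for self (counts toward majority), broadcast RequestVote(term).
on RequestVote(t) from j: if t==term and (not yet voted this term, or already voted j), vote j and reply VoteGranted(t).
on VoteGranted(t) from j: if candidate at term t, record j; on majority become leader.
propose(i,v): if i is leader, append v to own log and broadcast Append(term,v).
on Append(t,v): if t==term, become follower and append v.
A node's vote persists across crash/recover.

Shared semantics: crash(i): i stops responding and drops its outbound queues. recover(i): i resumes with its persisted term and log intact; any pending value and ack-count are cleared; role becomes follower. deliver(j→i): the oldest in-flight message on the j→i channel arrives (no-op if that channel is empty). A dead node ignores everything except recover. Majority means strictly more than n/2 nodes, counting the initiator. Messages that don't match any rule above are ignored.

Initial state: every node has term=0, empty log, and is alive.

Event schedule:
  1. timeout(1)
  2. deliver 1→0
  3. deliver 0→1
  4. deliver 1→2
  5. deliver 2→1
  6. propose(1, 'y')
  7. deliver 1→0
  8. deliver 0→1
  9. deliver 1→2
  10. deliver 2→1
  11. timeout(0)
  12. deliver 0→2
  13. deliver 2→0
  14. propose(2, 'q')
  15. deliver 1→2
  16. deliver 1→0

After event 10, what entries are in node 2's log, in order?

y

step 1 timeout(1): 1={cand,t=1,log=-}
step 2 deliver 1→0: 0={foll,t=1,log=-}
step 3 deliver 0→1: 1={lead,t=1,log=-}
step 4 deliver 1→2: 2={foll,t=1,log=-}
step 5 deliver 2→1: —
step 6 propose(1,'y'): 1={lead,t=1,log=y}
step 7 deliver 1→0: 0={foll,t=1,log=y}
step 8 deliver 0→1: —
step 9 deliver 1→2: 2={foll,t=1,log=y}
step 10 deliver 2→1: —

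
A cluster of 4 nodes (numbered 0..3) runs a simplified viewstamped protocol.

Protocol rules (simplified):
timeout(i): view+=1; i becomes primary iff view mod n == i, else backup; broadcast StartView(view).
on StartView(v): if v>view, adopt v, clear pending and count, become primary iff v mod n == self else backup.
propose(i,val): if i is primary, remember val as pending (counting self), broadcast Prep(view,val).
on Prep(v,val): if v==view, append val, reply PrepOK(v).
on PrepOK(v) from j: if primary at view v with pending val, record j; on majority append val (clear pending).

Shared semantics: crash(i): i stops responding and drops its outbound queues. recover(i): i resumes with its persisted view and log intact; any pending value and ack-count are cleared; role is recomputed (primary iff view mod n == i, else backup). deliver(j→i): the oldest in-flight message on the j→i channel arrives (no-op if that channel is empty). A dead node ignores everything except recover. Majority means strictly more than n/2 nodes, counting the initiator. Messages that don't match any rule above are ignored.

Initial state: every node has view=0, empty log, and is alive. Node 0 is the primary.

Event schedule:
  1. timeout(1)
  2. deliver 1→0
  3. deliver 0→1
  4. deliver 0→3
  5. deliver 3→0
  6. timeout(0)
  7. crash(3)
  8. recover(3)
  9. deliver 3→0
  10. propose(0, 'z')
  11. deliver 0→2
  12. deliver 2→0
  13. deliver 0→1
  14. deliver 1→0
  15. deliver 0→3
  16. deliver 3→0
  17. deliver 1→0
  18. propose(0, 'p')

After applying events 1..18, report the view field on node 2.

e1 timeout(1): 1[prim,v=1,-]
e2 deliver 1→0: 0[back,v=1,-]
e3 deliver 0→1: ·
e4 deliver 0→3: ·
e5 deliver 3→0: ·
e6 timeout(0): 0[back,v=2,-]
e7 crash(3): 3[✗back,v=0,-]
e8 recover(3): 3[back,v=0,-]
e9 deliver 3→0: ·
e10 propose(0,'z'): ·
e11 deliver 0→2: 2[prim,v=2,-]
e12 deliver 2→0: ·
e13 deliver 0→1: 1[back,v=2,-]
e14 deliver 1→0: ·
e15 deliver 0→3: 3[back,v=2,-]
e16 deliver 3→0: ·
e17 deliver 1→0: ·
e18 propose(0,'p'): ·

2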